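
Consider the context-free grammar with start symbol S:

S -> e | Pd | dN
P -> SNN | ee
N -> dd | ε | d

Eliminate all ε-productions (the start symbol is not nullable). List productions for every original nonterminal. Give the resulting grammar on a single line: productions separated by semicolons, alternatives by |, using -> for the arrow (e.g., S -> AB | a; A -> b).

S -> d | e | Pd | dN; N -> d | dd; P -> S | SN | ee | SNN

Nullable set: {N}.
S -> dN: N nullable, giving d | dN.
Drop N -> ε.
P -> SNN: N, N nullable, giving S | SN | SNN.
Unchanged (no nullable symbols): S -> Pd; S -> e; N -> d; N -> dd; P -> ee.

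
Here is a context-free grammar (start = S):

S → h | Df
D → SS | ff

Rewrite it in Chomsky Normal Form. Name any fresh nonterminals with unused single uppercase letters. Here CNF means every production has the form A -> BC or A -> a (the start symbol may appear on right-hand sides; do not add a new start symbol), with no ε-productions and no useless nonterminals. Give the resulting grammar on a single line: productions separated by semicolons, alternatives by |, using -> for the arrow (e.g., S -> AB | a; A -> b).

No ε-productions.
No unit productions to eliminate.
TERM: introduce A -> f and substitute in every rule of length ≥2.

S -> h | DA; A -> f; D -> AA | SS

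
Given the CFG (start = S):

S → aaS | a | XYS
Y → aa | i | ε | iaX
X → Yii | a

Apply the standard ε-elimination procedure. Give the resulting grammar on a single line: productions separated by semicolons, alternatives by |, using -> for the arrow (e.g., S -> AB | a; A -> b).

Nullable set: {Y}.
S -> XYS: Y nullable, giving XS | XYS.
X -> Yii: Y nullable, giving Yii | ii.
Drop Y -> ε.
Unchanged (no nullable symbols): S -> a; S -> aaS; X -> a; Y -> aa; Y -> i; Y -> iaX.

S -> a | XS | XYS | aaS; X -> a | ii | Yii; Y -> i | aa | iaX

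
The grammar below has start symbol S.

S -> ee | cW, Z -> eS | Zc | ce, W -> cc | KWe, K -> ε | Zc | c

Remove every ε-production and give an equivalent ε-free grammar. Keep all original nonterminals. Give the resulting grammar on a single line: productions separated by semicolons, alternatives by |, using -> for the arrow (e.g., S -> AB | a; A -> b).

S -> cW | ee; K -> c | Zc; W -> We | cc | KWe; Z -> Zc | ce | eS

Nullable set: {K}.
Drop K -> ε.
W -> KWe: K nullable, giving KWe | We.
Unchanged (no nullable symbols): S -> cW; S -> ee; K -> Zc; K -> c; W -> cc; Z -> Zc; Z -> ce; Z -> eS.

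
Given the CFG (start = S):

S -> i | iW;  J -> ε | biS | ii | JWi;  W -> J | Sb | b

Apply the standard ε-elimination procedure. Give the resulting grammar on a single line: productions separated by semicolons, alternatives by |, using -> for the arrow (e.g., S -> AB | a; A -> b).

Nullable set: {J, W}.
S -> iW: W nullable, giving i | iW.
Drop J -> ε.
J -> JWi: J, W nullable, giving JWi | Ji | Wi | i.
W -> J: J nullable, giving J.
Unchanged (no nullable symbols): S -> i; J -> biS; J -> ii; W -> Sb; W -> b.

S -> i | iW; J -> i | Ji | Wi | ii | JWi | biS; W -> J | b | Sb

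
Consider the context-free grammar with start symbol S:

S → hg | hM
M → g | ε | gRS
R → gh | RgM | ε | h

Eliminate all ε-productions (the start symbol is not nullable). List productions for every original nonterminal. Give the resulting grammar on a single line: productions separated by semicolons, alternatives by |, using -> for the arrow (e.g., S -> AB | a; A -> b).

S -> h | hM | hg; M -> g | gS | gRS; R -> g | h | Rg | gM | gh | RgM

Nullable set: {M, R}.
S -> hM: M nullable, giving h | hM.
Drop M -> ε.
M -> gRS: R nullable, giving gRS | gS.
Drop R -> ε.
R -> RgM: R, M nullable, giving Rg | RgM | g | gM.
Unchanged (no nullable symbols): S -> hg; M -> g; R -> gh; R -> h.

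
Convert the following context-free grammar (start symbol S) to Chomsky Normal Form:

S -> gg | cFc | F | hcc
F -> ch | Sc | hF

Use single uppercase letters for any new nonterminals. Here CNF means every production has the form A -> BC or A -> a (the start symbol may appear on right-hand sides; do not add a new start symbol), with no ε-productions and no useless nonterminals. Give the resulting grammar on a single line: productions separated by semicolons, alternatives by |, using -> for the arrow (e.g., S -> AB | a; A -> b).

S -> AB | AD | BE | BF | CC | SA; A -> c; B -> h; C -> g; D -> FA; E -> AA; F -> AB | BF | SA

No ε-productions.
After unit-elimination: S -> Sc | ch | gg | hF | cFc | hcc; F -> Sc | ch | hF.
TERM: introduce A -> c, C -> g, B -> h and substitute in every rule of length ≥2.
BIN: S -> AFA becomes S -> AD, D -> FA; S -> BAA becomes S -> BE, E -> AA.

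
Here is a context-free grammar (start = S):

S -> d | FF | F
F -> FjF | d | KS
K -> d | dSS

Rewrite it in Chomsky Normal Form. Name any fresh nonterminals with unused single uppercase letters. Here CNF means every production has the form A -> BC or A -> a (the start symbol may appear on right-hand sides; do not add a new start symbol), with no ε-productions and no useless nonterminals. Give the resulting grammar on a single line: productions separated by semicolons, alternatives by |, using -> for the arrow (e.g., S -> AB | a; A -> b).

S -> d | FE | FF | KS; A -> j; B -> d; C -> AF; D -> SS; E -> AF; F -> d | FC | KS; K -> d | BD

No ε-productions.
After unit-elimination: S -> d | FF | KS | FjF; F -> d | KS | FjF; K -> d | dSS.
TERM: introduce B -> d, A -> j and substitute in every rule of length ≥2.
BIN: F -> FAF becomes F -> FC, C -> AF; K -> BSS becomes K -> BD, D -> SS; S -> FAF becomes S -> FE, E -> AF.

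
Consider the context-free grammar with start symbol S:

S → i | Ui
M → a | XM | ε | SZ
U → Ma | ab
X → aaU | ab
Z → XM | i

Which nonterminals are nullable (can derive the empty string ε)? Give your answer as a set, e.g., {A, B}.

Directly nullable (have an ε-rule): {M}.
Not nullable: S, U, X, Z — each has a terminal in every rule's right-hand side or depends on a non-nullable symbol.

{M}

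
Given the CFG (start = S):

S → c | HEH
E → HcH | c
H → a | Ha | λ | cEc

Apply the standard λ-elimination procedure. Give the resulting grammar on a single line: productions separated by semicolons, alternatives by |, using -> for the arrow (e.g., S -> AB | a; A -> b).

S -> E | c | EH | HE | HEH; E -> c | Hc | cH | HcH; H -> a | Ha | cEc

Nullable set: {H}.
S -> HEH: H, H nullable, giving E | EH | HE | HEH.
E -> HcH: H, H nullable, giving Hc | HcH | c | cH.
Drop H -> λ.
H -> Ha: H nullable, giving Ha | a.
Unchanged (no nullable symbols): S -> c; E -> c; H -> a; H -> cEc.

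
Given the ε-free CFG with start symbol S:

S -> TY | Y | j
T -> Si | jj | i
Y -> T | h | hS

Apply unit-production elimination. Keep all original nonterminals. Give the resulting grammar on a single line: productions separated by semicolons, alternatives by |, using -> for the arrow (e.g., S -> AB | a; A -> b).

Unit productions: S->Y, Y->T.
Unit pairs (A ⇒* B via units): (S,T), (S,Y), (Y,T).
S: inherits non-unit rules of {S, T, Y} → Si | TY | h | hS | i | j | jj.
T: inherits non-unit rules of {T} → Si | i | jj.
Y: inherits non-unit rules of {T, Y} → Si | h | hS | i | jj.

S -> h | i | j | Si | TY | hS | jj; T -> i | Si | jj; Y -> h | i | Si | hS | jj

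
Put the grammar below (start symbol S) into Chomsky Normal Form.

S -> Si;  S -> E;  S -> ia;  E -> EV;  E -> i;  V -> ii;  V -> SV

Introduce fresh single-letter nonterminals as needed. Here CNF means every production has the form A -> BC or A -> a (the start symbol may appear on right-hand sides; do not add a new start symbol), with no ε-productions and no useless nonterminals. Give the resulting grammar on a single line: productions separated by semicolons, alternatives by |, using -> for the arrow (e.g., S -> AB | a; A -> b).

S -> i | AB | EV | SA; A -> i; B -> a; E -> i | EV; V -> AA | SV

No ε-productions.
After unit-elimination: S -> i | EV | Si | ia; E -> i | EV; V -> SV | ii.
TERM: introduce B -> a, A -> i and substitute in every rule of length ≥2.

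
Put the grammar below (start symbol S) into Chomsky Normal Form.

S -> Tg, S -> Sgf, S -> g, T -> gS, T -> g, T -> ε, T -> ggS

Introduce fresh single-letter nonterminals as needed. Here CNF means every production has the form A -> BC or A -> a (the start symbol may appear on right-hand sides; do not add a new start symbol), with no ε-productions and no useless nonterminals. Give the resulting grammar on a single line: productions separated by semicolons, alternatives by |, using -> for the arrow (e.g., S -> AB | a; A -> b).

Nullable: {T}; after ε-elimination: S -> g | Tg | Sgf; T -> g | gS | ggS.
No unit productions to eliminate.
TERM: introduce B -> f, A -> g and substitute in every rule of length ≥2.
BIN: S -> SAB becomes S -> SC, C -> AB; T -> AAS becomes T -> AD, D -> AS.

S -> g | SC | TA; A -> g; B -> f; C -> AB; D -> AS; T -> g | AD | AS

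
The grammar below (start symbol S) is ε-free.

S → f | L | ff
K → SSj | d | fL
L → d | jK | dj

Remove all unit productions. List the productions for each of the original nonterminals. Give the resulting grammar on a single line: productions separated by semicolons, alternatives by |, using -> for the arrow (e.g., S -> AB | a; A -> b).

Unit productions: S->L.
Unit pairs (A ⇒* B via units): (S,L).
S: inherits non-unit rules of {L, S} → d | dj | f | ff | jK.
K: inherits non-unit rules of {K} → SSj | d | fL.
L: inherits non-unit rules of {L} → d | dj | jK.

S -> d | f | dj | ff | jK; K -> d | fL | SSj; L -> d | dj | jK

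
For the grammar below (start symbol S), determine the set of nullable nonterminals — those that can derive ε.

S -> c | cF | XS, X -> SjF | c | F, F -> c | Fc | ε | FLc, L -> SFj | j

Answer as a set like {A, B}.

{F, X}

Directly nullable (have an ε-rule): {F}.
X is nullable via X -> F (every symbol on the right is already known nullable).
Not nullable: L, S — each has a terminal in every rule's right-hand side or depends on a non-nullable symbol.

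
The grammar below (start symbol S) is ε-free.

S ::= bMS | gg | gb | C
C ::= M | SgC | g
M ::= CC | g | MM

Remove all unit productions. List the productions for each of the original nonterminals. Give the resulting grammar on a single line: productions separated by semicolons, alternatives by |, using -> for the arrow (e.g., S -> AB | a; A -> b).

Unit productions: C->M, S->C.
Unit pairs (A ⇒* B via units): (C,M), (S,C), (S,M).
S: inherits non-unit rules of {C, M, S} → CC | MM | SgC | bMS | g | gb | gg.
C: inherits non-unit rules of {C, M} → CC | MM | SgC | g.
M: inherits non-unit rules of {M} → CC | MM | g.

S -> g | CC | MM | gb | gg | SgC | bMS; C -> g | CC | MM | SgC; M -> g | CC | MM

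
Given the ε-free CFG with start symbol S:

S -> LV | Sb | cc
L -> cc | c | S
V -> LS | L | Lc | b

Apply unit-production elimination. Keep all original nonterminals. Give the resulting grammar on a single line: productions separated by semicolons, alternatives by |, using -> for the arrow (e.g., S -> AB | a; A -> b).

Unit productions: L->S, V->L.
Unit pairs (A ⇒* B via units): (L,S), (V,L), (V,S).
S: inherits non-unit rules of {S} → LV | Sb | cc.
L: inherits non-unit rules of {L, S} → LV | Sb | c | cc.
V: inherits non-unit rules of {L, S, V} → LS | LV | Lc | Sb | b | c | cc.

S -> LV | Sb | cc; L -> c | LV | Sb | cc; V -> b | c | LS | LV | Lc | Sb | cc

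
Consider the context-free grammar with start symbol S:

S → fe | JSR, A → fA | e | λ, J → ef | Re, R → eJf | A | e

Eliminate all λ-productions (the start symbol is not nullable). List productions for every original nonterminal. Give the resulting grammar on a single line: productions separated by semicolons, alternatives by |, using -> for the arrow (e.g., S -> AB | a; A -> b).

S -> JS | fe | JSR; A -> e | f | fA; J -> e | Re | ef; R -> A | e | eJf

Nullable set: {A, R}.
S -> JSR: R nullable, giving JS | JSR.
Drop A -> λ.
A -> fA: A nullable, giving f | fA.
J -> Re: R nullable, giving Re | e.
R -> A: A nullable, giving A.
Unchanged (no nullable symbols): S -> fe; A -> e; J -> ef; R -> e; R -> eJf.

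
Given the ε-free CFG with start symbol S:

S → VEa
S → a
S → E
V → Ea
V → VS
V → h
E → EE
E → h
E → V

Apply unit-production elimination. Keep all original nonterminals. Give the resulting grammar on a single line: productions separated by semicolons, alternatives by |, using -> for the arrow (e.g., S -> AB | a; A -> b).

S -> a | h | EE | Ea | VS | VEa; E -> h | EE | Ea | VS; V -> h | Ea | VS

Unit productions: E->V, S->E.
Unit pairs (A ⇒* B via units): (E,V), (S,E), (S,V).
S: inherits non-unit rules of {E, S, V} → EE | Ea | VEa | VS | a | h.
E: inherits non-unit rules of {E, V} → EE | Ea | VS | h.
V: inherits non-unit rules of {V} → Ea | VS | h.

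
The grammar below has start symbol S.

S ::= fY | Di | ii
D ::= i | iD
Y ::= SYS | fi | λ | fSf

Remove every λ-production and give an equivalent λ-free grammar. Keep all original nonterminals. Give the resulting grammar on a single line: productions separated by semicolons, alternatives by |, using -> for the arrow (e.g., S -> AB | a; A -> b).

Nullable set: {Y}.
S -> fY: Y nullable, giving f | fY.
Drop Y -> λ.
Y -> SYS: Y nullable, giving SS | SYS.
Unchanged (no nullable symbols): S -> Di; S -> ii; D -> i; D -> iD; Y -> fSf; Y -> fi.

S -> f | Di | fY | ii; D -> i | iD; Y -> SS | fi | SYS | fSf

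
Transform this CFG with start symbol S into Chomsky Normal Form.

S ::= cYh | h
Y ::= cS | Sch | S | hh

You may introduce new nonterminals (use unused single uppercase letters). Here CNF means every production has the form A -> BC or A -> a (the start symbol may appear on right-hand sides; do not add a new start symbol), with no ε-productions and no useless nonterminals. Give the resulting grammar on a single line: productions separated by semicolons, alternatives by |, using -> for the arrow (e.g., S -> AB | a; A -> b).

No ε-productions.
After unit-elimination: S -> h | cYh; Y -> h | cS | hh | Sch | cYh.
TERM: introduce A -> c, B -> h and substitute in every rule of length ≥2.
BIN: S -> AYB becomes S -> AC, C -> YB; Y -> AYB becomes Y -> AD, D -> YB; Y -> SAB becomes Y -> SE, E -> AB.

S -> h | AC; A -> c; B -> h; C -> YB; D -> YB; E -> AB; Y -> h | AD | AS | BB | SE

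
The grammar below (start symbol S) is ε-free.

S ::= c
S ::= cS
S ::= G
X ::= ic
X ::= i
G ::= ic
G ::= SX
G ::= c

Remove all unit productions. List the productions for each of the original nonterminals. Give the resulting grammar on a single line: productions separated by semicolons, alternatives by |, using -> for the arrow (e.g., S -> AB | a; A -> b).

Unit productions: S->G.
Unit pairs (A ⇒* B via units): (S,G).
S: inherits non-unit rules of {G, S} → SX | c | cS | ic.
G: inherits non-unit rules of {G} → SX | c | ic.
X: inherits non-unit rules of {X} → i | ic.

S -> c | SX | cS | ic; G -> c | SX | ic; X -> i | ic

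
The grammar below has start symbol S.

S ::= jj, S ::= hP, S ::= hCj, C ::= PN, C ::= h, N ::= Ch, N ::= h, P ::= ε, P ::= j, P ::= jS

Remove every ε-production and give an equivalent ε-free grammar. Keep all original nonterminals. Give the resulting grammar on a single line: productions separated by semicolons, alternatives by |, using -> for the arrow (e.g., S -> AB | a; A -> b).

Nullable set: {P}.
S -> hP: P nullable, giving h | hP.
C -> PN: P nullable, giving N | PN.
Drop P -> ε.
Unchanged (no nullable symbols): S -> hCj; S -> jj; C -> h; N -> Ch; N -> h; P -> j; P -> jS.

S -> h | hP | jj | hCj; C -> N | h | PN; N -> h | Ch; P -> j | jS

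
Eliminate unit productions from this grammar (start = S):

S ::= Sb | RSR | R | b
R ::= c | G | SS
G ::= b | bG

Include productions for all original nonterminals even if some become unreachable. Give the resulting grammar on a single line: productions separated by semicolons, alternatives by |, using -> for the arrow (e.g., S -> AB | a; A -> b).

Unit productions: R->G, S->R.
Unit pairs (A ⇒* B via units): (R,G), (S,G), (S,R).
S: inherits non-unit rules of {G, R, S} → RSR | SS | Sb | b | bG | c.
G: inherits non-unit rules of {G} → b | bG.
R: inherits non-unit rules of {G, R} → SS | b | bG | c.

S -> b | c | SS | Sb | bG | RSR; G -> b | bG; R -> b | c | SS | bG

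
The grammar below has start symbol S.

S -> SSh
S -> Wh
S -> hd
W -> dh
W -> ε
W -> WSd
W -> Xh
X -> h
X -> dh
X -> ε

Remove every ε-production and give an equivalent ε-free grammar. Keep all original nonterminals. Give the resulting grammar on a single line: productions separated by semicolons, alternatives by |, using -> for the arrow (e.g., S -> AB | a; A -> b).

Nullable set: {W, X}.
S -> Wh: W nullable, giving Wh | h.
Drop W -> ε.
W -> WSd: W nullable, giving Sd | WSd.
W -> Xh: X nullable, giving Xh | h.
Drop X -> ε.
Unchanged (no nullable symbols): S -> SSh; S -> hd; W -> dh; X -> dh; X -> h.

S -> h | Wh | hd | SSh; W -> h | Sd | Xh | dh | WSd; X -> h | dh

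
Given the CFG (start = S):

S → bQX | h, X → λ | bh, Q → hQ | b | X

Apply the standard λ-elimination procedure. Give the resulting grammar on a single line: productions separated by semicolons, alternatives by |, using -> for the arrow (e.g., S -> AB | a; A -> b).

S -> b | h | bQ | bX | bQX; Q -> X | b | h | hQ; X -> bh

Nullable set: {Q, X}.
S -> bQX: Q, X nullable, giving b | bQ | bQX | bX.
Q -> X: X nullable, giving X.
Q -> hQ: Q nullable, giving h | hQ.
Drop X -> λ.
Unchanged (no nullable symbols): S -> h; Q -> b; X -> bh.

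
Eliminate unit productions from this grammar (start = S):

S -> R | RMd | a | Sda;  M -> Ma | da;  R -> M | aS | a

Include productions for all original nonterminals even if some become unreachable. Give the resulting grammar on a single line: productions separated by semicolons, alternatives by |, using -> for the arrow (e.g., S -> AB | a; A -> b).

S -> a | Ma | aS | da | RMd | Sda; M -> Ma | da; R -> a | Ma | aS | da

Unit productions: R->M, S->R.
Unit pairs (A ⇒* B via units): (R,M), (S,M), (S,R).
S: inherits non-unit rules of {M, R, S} → Ma | RMd | Sda | a | aS | da.
M: inherits non-unit rules of {M} → Ma | da.
R: inherits non-unit rules of {M, R} → Ma | a | aS | da.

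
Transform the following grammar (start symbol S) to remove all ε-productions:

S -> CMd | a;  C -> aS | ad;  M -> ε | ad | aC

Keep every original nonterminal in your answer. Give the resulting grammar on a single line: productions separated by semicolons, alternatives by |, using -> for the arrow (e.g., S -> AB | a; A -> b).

Nullable set: {M}.
S -> CMd: M nullable, giving CMd | Cd.
Drop M -> ε.
Unchanged (no nullable symbols): S -> a; C -> aS; C -> ad; M -> aC; M -> ad.

S -> a | Cd | CMd; C -> aS | ad; M -> aC | ad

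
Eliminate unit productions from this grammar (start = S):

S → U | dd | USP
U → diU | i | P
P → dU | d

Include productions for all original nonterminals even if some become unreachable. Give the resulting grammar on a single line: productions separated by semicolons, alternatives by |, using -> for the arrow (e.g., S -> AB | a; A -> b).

S -> d | i | dU | dd | USP | diU; P -> d | dU; U -> d | i | dU | diU

Unit productions: S->U, U->P.
Unit pairs (A ⇒* B via units): (S,P), (S,U), (U,P).
S: inherits non-unit rules of {P, S, U} → USP | d | dU | dd | diU | i.
P: inherits non-unit rules of {P} → d | dU.
U: inherits non-unit rules of {P, U} → d | dU | diU | i.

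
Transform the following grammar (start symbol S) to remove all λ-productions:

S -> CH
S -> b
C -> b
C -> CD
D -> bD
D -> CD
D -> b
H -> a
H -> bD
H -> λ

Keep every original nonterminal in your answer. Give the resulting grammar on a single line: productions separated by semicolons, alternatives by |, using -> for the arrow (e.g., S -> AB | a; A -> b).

S -> C | b | CH; C -> b | CD; D -> b | CD | bD; H -> a | bD

Nullable set: {H}.
S -> CH: H nullable, giving C | CH.
Drop H -> λ.
Unchanged (no nullable symbols): S -> b; C -> CD; C -> b; D -> CD; D -> b; D -> bD; H -> a; H -> bD.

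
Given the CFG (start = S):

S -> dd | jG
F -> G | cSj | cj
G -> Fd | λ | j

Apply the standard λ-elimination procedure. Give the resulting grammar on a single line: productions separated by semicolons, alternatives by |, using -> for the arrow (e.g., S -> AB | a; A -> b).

Nullable set: {F, G}.
S -> jG: G nullable, giving j | jG.
F -> G: G nullable, giving G.
Drop G -> λ.
G -> Fd: F nullable, giving Fd | d.
Unchanged (no nullable symbols): S -> dd; F -> cSj; F -> cj; G -> j.

S -> j | dd | jG; F -> G | cj | cSj; G -> d | j | Fd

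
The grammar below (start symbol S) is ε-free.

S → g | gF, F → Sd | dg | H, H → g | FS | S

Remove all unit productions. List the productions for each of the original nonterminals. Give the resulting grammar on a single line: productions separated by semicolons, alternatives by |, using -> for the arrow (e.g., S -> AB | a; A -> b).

Unit productions: F->H, H->S.
Unit pairs (A ⇒* B via units): (F,H), (F,S), (H,S).
S: inherits non-unit rules of {S} → g | gF.
F: inherits non-unit rules of {F, H, S} → FS | Sd | dg | g | gF.
H: inherits non-unit rules of {H, S} → FS | g | gF.

S -> g | gF; F -> g | FS | Sd | dg | gF; H -> g | FS | gF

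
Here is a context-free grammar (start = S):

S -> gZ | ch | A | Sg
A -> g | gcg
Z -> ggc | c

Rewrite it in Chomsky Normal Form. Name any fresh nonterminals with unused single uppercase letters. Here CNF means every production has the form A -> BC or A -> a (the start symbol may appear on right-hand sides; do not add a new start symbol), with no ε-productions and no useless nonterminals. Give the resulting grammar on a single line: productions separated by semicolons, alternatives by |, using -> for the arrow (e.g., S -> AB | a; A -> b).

No ε-productions.
After unit-elimination: S -> g | Sg | ch | gZ | gcg; A -> g | gcg; Z -> c | ggc.
TERM: introduce C -> c, B -> g, D -> h and substitute in every rule of length ≥2.
BIN: A -> BCB becomes A -> BE, E -> CB; S -> BCB becomes S -> BF, F -> CB; Z -> BBC becomes Z -> BG, G -> BC.
Drop unreachable/unproductive: A.

S -> g | BF | BZ | CD | SB; B -> g; C -> c; D -> h; F -> CB; G -> BC; Z -> c | BG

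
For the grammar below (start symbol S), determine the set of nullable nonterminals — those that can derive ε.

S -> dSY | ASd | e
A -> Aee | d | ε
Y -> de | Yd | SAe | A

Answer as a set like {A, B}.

{A, Y}

Directly nullable (have an ε-rule): {A}.
Y is nullable via Y -> A (every symbol on the right is already known nullable).
Not nullable: S — each has a terminal in every rule's right-hand side or depends on a non-nullable symbol.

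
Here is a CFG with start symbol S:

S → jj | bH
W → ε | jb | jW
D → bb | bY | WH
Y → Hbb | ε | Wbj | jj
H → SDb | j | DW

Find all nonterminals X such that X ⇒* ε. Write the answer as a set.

Directly nullable (have an ε-rule): {W, Y}.
Not nullable: D, H, S — each has a terminal in every rule's right-hand side or depends on a non-nullable symbol.

{W, Y}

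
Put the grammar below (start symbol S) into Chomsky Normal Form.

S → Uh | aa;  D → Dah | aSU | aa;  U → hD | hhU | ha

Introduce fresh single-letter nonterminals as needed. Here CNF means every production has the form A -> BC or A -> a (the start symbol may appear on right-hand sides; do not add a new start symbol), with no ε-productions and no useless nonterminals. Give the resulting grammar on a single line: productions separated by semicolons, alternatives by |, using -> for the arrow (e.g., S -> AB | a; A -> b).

No ε-productions.
No unit productions to eliminate.
TERM: introduce A -> a, B -> h and substitute in every rule of length ≥2.
BIN: D -> ASU becomes D -> AC, C -> SU; D -> DAB becomes D -> DE, E -> AB; U -> BBU becomes U -> BF, F -> BU.

S -> AA | UB; A -> a; B -> h; C -> SU; D -> AA | AC | DE; E -> AB; F -> BU; U -> BA | BD | BF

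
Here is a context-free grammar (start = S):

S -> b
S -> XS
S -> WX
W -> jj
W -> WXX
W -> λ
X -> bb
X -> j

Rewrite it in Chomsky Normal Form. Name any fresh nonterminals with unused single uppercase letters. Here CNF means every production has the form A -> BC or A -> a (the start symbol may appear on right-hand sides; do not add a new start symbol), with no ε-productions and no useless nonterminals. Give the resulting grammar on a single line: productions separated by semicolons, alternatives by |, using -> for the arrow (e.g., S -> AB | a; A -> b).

Nullable: {W}; after ε-elimination: S -> X | b | WX | XS; W -> XX | jj | WXX; X -> j | bb.
After unit-elimination: S -> b | j | WX | XS | bb; W -> XX | jj | WXX; X -> j | bb.
TERM: introduce A -> b, B -> j and substitute in every rule of length ≥2.
BIN: W -> WXX becomes W -> WC, C -> XX.

S -> b | j | AA | WX | XS; A -> b; B -> j; C -> XX; W -> BB | WC | XX; X -> j | AA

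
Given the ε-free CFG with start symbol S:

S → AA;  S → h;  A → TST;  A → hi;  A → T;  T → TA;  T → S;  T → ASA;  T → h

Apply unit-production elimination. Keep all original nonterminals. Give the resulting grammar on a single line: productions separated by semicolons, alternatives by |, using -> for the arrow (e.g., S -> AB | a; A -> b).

Unit productions: A->T, T->S.
Unit pairs (A ⇒* B via units): (A,S), (A,T), (T,S).
S: inherits non-unit rules of {S} → AA | h.
A: inherits non-unit rules of {A, S, T} → AA | ASA | TA | TST | h | hi.
T: inherits non-unit rules of {S, T} → AA | ASA | TA | h.

S -> h | AA; A -> h | AA | TA | hi | ASA | TST; T -> h | AA | TA | ASA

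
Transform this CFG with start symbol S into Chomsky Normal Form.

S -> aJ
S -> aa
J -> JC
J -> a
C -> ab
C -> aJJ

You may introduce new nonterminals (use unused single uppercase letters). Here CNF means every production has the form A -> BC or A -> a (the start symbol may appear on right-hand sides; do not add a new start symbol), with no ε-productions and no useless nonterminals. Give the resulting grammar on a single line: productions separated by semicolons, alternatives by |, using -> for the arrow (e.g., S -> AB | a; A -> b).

No ε-productions.
No unit productions to eliminate.
TERM: introduce A -> a, B -> b and substitute in every rule of length ≥2.
BIN: C -> AJJ becomes C -> AD, D -> JJ.

S -> AA | AJ; A -> a; B -> b; C -> AB | AD; D -> JJ; J -> a | JC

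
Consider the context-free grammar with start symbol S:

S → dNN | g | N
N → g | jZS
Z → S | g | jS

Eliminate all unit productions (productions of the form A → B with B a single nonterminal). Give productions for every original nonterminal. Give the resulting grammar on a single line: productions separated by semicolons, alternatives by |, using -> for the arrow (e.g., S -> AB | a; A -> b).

S -> g | dNN | jZS; N -> g | jZS; Z -> g | jS | dNN | jZS

Unit productions: S->N, Z->S.
Unit pairs (A ⇒* B via units): (S,N), (Z,N), (Z,S).
S: inherits non-unit rules of {N, S} → dNN | g | jZS.
N: inherits non-unit rules of {N} → g | jZS.
Z: inherits non-unit rules of {N, S, Z} → dNN | g | jS | jZS.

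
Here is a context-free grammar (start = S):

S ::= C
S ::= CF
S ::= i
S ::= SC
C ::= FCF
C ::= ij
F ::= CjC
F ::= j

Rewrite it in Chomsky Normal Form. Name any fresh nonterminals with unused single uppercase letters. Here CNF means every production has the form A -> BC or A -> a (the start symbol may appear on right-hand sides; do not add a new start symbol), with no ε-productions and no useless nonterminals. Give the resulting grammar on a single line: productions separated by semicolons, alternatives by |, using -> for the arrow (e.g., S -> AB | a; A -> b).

S -> i | AB | CF | FG | SC; A -> i; B -> j; C -> AB | FD; D -> CF; E -> BC; F -> j | CE; G -> CF

No ε-productions.
After unit-elimination: S -> i | CF | SC | ij | FCF; C -> ij | FCF; F -> j | CjC.
TERM: introduce A -> i, B -> j and substitute in every rule of length ≥2.
BIN: C -> FCF becomes C -> FD, D -> CF; F -> CBC becomes F -> CE, E -> BC; S -> FCF becomes S -> FG, G -> CF.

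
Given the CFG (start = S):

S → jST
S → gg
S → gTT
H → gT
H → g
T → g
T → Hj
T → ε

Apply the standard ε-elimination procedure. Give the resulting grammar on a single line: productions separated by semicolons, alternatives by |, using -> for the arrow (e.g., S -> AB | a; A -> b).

Nullable set: {T}.
S -> gTT: T, T nullable, giving g | gT | gTT.
S -> jST: T nullable, giving jS | jST.
H -> gT: T nullable, giving g | gT.
Drop T -> ε.
Unchanged (no nullable symbols): S -> gg; H -> g; T -> Hj; T -> g.

S -> g | gT | gg | jS | gTT | jST; H -> g | gT; T -> g | Hj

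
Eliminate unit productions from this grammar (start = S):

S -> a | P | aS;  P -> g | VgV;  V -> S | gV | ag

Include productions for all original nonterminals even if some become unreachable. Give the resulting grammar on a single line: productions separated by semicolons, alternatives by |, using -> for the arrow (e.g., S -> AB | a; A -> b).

S -> a | g | aS | VgV; P -> g | VgV; V -> a | g | aS | ag | gV | VgV

Unit productions: S->P, V->S.
Unit pairs (A ⇒* B via units): (S,P), (V,P), (V,S).
S: inherits non-unit rules of {P, S} → VgV | a | aS | g.
P: inherits non-unit rules of {P} → VgV | g.
V: inherits non-unit rules of {P, S, V} → VgV | a | aS | ag | g | gV.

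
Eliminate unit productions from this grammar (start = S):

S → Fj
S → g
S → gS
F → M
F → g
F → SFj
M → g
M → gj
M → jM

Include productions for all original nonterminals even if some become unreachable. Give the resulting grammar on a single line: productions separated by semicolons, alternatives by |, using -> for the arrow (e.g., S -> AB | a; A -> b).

S -> g | Fj | gS; F -> g | gj | jM | SFj; M -> g | gj | jM

Unit productions: F->M.
Unit pairs (A ⇒* B via units): (F,M).
S: inherits non-unit rules of {S} → Fj | g | gS.
F: inherits non-unit rules of {F, M} → SFj | g | gj | jM.
M: inherits non-unit rules of {M} → g | gj | jM.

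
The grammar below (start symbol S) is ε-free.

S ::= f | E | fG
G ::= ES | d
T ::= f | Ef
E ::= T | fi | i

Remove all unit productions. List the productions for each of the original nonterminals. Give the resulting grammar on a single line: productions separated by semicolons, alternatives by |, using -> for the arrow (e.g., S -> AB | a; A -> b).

Unit productions: E->T, S->E.
Unit pairs (A ⇒* B via units): (E,T), (S,E), (S,T).
S: inherits non-unit rules of {E, S, T} → Ef | f | fG | fi | i.
E: inherits non-unit rules of {E, T} → Ef | f | fi | i.
G: inherits non-unit rules of {G} → ES | d.
T: inherits non-unit rules of {T} → Ef | f.

S -> f | i | Ef | fG | fi; E -> f | i | Ef | fi; G -> d | ES; T -> f | Ef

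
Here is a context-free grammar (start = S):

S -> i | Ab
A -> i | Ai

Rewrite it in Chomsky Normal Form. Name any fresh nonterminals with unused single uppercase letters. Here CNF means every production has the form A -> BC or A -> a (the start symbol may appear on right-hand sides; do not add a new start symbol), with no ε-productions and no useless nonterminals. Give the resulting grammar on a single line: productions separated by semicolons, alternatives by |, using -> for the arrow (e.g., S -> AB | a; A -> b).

No ε-productions.
No unit productions to eliminate.
TERM: introduce C -> b, B -> i and substitute in every rule of length ≥2.

S -> i | AC; A -> i | AB; B -> i; C -> b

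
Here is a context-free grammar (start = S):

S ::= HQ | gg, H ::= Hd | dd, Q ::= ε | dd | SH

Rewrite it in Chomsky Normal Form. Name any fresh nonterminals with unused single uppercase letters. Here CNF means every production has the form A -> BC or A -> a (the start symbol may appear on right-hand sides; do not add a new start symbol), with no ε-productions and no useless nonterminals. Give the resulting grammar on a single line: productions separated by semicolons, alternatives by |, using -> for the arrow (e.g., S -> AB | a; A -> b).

Nullable: {Q}; after ε-elimination: S -> H | HQ | gg; H -> Hd | dd; Q -> SH | dd.
After unit-elimination: S -> HQ | Hd | dd | gg; H -> Hd | dd; Q -> SH | dd.
TERM: introduce A -> d, B -> g and substitute in every rule of length ≥2.

S -> AA | BB | HA | HQ; A -> d; B -> g; H -> AA | HA; Q -> AA | SH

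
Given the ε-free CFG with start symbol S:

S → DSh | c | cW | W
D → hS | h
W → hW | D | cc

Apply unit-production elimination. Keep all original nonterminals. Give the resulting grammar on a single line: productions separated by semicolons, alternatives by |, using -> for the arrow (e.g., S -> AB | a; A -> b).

Unit productions: S->W, W->D.
Unit pairs (A ⇒* B via units): (S,D), (S,W), (W,D).
S: inherits non-unit rules of {D, S, W} → DSh | c | cW | cc | h | hS | hW.
D: inherits non-unit rules of {D} → h | hS.
W: inherits non-unit rules of {D, W} → cc | h | hS | hW.

S -> c | h | cW | cc | hS | hW | DSh; D -> h | hS; W -> h | cc | hS | hW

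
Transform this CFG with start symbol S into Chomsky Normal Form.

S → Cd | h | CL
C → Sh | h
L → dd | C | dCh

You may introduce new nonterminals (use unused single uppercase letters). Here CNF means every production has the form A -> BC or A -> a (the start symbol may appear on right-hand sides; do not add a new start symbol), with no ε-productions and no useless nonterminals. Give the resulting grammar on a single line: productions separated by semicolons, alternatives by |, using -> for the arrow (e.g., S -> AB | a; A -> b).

No ε-productions.
After unit-elimination: S -> h | CL | Cd; C -> h | Sh; L -> h | Sh | dd | dCh.
TERM: introduce B -> d, A -> h and substitute in every rule of length ≥2.
BIN: L -> BCA becomes L -> BD, D -> CA.

S -> h | CB | CL; A -> h; B -> d; C -> h | SA; D -> CA; L -> h | BB | BD | SA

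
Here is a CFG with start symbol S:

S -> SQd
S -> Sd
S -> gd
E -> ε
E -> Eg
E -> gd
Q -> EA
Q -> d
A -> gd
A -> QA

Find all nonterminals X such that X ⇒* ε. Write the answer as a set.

{E}

Directly nullable (have an ε-rule): {E}.
Not nullable: A, Q, S — each has a terminal in every rule's right-hand side or depends on a non-nullable symbol.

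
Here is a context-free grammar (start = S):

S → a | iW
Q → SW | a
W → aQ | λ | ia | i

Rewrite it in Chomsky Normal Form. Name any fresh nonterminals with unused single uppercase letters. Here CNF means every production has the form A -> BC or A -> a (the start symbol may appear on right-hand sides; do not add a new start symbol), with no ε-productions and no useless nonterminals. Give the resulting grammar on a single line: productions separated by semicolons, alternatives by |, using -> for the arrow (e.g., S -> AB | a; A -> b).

Nullable: {W}; after ε-elimination: S -> a | i | iW; Q -> S | a | SW; W -> i | aQ | ia.
After unit-elimination: S -> a | i | iW; Q -> a | i | SW | iW; W -> i | aQ | ia.
TERM: introduce B -> a, A -> i and substitute in every rule of length ≥2.

S -> a | i | AW; A -> i; B -> a; Q -> a | i | AW | SW; W -> i | AB | BQ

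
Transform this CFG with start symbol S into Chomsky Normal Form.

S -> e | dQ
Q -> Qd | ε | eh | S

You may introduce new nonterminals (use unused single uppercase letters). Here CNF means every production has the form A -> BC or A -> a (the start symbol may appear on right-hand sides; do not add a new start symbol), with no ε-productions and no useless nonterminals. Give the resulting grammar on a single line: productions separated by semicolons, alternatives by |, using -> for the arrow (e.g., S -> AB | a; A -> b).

Nullable: {Q}; after ε-elimination: S -> d | e | dQ; Q -> S | d | Qd | eh.
After unit-elimination: S -> d | e | dQ; Q -> d | e | Qd | dQ | eh.
TERM: introduce A -> d, B -> e, C -> h and substitute in every rule of length ≥2.

S -> d | e | AQ; A -> d; B -> e; C -> h; Q -> d | e | AQ | BC | QA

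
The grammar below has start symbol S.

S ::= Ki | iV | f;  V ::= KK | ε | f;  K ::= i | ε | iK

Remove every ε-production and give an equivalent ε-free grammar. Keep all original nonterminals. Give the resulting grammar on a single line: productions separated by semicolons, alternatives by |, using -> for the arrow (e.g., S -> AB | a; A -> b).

S -> f | i | Ki | iV; K -> i | iK; V -> K | f | KK

Nullable set: {K, V}.
S -> Ki: K nullable, giving Ki | i.
S -> iV: V nullable, giving i | iV.
Drop K -> ε.
K -> iK: K nullable, giving i | iK.
Drop V -> ε.
V -> KK: K, K nullable, giving K | KK.
Unchanged (no nullable symbols): S -> f; K -> i; V -> f.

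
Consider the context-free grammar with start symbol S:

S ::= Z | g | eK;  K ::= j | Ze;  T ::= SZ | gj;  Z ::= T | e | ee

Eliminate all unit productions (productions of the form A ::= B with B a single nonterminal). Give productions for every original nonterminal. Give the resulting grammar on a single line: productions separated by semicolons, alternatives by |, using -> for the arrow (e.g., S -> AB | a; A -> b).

Unit productions: S->Z, Z->T.
Unit pairs (A ⇒* B via units): (S,T), (S,Z), (Z,T).
S: inherits non-unit rules of {S, T, Z} → SZ | e | eK | ee | g | gj.
K: inherits non-unit rules of {K} → Ze | j.
T: inherits non-unit rules of {T} → SZ | gj.
Z: inherits non-unit rules of {T, Z} → SZ | e | ee | gj.

S -> e | g | SZ | eK | ee | gj; K -> j | Ze; T -> SZ | gj; Z -> e | SZ | ee | gj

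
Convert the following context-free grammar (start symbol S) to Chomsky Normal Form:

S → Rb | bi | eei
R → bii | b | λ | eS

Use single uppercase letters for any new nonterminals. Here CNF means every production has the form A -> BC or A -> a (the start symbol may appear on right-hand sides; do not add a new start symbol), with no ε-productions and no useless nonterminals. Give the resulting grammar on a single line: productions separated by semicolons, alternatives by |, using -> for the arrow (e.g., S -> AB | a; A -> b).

S -> b | AB | CE | RA; A -> b; B -> i; C -> e; D -> BB; E -> CB; R -> b | AD | CS

Nullable: {R}; after ε-elimination: S -> b | Rb | bi | eei; R -> b | eS | bii.
No unit productions to eliminate.
TERM: introduce A -> b, C -> e, B -> i and substitute in every rule of length ≥2.
BIN: R -> ABB becomes R -> AD, D -> BB; S -> CCB becomes S -> CE, E -> CB.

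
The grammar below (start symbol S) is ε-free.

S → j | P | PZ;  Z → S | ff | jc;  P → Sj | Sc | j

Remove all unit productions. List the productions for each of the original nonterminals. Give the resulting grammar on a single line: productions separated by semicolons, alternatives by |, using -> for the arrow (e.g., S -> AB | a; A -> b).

Unit productions: S->P, Z->S.
Unit pairs (A ⇒* B via units): (S,P), (Z,P), (Z,S).
S: inherits non-unit rules of {P, S} → PZ | Sc | Sj | j.
P: inherits non-unit rules of {P} → Sc | Sj | j.
Z: inherits non-unit rules of {P, S, Z} → PZ | Sc | Sj | ff | j | jc.

S -> j | PZ | Sc | Sj; P -> j | Sc | Sj; Z -> j | PZ | Sc | Sj | ff | jc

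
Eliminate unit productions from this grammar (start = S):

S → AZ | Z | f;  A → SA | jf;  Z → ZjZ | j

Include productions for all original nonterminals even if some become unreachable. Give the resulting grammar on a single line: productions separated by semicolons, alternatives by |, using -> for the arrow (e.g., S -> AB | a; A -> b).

Unit productions: S->Z.
Unit pairs (A ⇒* B via units): (S,Z).
S: inherits non-unit rules of {S, Z} → AZ | ZjZ | f | j.
A: inherits non-unit rules of {A} → SA | jf.
Z: inherits non-unit rules of {Z} → ZjZ | j.

S -> f | j | AZ | ZjZ; A -> SA | jf; Z -> j | ZjZ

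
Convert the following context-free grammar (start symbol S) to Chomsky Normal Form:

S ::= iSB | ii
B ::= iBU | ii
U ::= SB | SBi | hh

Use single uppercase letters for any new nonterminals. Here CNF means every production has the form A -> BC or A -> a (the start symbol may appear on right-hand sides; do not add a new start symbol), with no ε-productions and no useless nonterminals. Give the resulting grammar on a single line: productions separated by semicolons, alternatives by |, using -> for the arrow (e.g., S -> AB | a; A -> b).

No ε-productions.
No unit productions to eliminate.
TERM: introduce C -> h, A -> i and substitute in every rule of length ≥2.
BIN: B -> ABU becomes B -> AD, D -> BU; S -> ASB becomes S -> AE, E -> SB; U -> SBA becomes U -> SF, F -> BA.

S -> AA | AE; A -> i; B -> AA | AD; C -> h; D -> BU; E -> SB; F -> BA; U -> CC | SB | SF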